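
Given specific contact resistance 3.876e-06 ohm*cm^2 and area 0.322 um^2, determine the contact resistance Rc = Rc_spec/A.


Step 1: Convert area to cm^2: 0.322 um^2 = 3.2200e-09 cm^2
Step 2: Rc = Rc_spec / A = 3.876e-06 / 3.2200e-09
Step 3: Rc = 1.20e+03 ohms

1.20e+03


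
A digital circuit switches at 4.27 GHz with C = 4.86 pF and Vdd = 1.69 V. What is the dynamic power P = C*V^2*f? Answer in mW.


Step 1: V^2 = 1.69^2 = 2.8561 V^2
Step 2: P = C*V^2*f = 4.86e-12 F * 2.8561 * 4.27e9 Hz
Step 3: P = 5.927035842e-02 W
Step 4: P = 59.27 mW

59.27


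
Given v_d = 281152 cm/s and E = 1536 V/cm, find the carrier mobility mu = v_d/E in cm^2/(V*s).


Step 1: mu = v_d / E
Step 2: mu = 281152 / 1536
Step 3: mu = 183.04 cm^2/(V*s)

183.04


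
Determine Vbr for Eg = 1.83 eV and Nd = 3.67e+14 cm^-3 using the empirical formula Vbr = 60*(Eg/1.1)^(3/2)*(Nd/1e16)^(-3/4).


Step 1: Eg/1.1 = 1.83/1.1 = 1.663636
Step 2: (Eg/1.1)^1.5 = 1.663636^1.5 = 2.145791
Step 3: (Nd/1e16)^(-0.75) = (0.0367)^(-0.75) = 11.926155
Step 4: Vbr = 60 * 2.145791 * 11.926155 = 1535.5 V

1535.5


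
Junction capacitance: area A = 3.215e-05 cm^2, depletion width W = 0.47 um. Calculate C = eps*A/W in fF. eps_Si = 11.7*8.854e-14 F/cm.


Step 1: eps_Si = 11.7 * 8.854e-14 = 1.035918e-12 F/cm
Step 2: W in cm = 0.47 * 1e-4 = 4.70e-05 cm
Step 3: C = 1.035918e-12 * 3.215e-05 / 4.70e-05 = 7.086120e-13 F
Step 4: C = 708.61 fF

708.61


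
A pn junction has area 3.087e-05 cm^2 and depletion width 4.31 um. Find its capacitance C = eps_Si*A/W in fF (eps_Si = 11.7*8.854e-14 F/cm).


Step 1: eps_Si = 11.7 * 8.854e-14 = 1.035918e-12 F/cm
Step 2: W in cm = 4.31 * 1e-4 = 4.31e-04 cm
Step 3: C = 1.035918e-12 * 3.087e-05 / 4.31e-04 = 7.419673e-14 F
Step 4: C = 74.2 fF

74.2


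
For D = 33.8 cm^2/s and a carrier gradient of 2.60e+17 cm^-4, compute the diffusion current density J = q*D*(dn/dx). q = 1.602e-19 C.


Step 1: J = q * D * (dn/dx)
Step 2: J = 1.602e-19 * 33.8 * 2.60e+17
Step 3: J = 1.41e+00 A/cm^2

1.41e+00


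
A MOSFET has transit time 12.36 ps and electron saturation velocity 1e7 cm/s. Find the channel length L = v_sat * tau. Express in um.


Step 1: tau in seconds = 12.36 ps * 1e-12 = 1.2360e-11 s
Step 2: L = v_sat * tau = 1e7 * 1.2360e-11 = 1.2360e-04 cm
Step 3: L in um = 1.2360e-04 * 1e4 = 1.236 um

1.236


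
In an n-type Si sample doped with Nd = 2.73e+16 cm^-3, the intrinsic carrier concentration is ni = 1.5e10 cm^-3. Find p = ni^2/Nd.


Step 1: Since Nd >> ni, n ≈ Nd = 2.73e+16 cm^-3
Step 2: p = ni^2 / n = (1.5e10)^2 / 2.73e+16
Step 3: p = 2.25e20 / 2.73e+16 = 8.24e+03 cm^-3

8.24e+03


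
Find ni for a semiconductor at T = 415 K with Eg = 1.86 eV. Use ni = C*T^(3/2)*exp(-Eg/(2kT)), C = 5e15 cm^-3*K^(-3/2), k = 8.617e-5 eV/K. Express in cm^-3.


Step 1: Compute kT = 8.617e-5 * 415 = 0.03576055 eV
Step 2: Exponent = -Eg/(2kT) = -1.86/(2*0.03576055) = -26.00631
Step 3: T^(3/2) = 415^1.5 = 8454.19
Step 4: ni = 5e15 * 8454.19 * exp(-26.00631) = 2.15e+08 cm^-3

2.15e+08


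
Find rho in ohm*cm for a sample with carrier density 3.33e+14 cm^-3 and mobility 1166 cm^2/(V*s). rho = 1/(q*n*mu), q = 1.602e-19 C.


Step 1: sigma = q * n * mu = 1.602e-19 * 3.33e+14 * 1166 = 6.22021e-02 S/cm
Step 2: rho = 1 / sigma = 1 / 6.22021e-02 = 16.08 ohm*cm

16.08


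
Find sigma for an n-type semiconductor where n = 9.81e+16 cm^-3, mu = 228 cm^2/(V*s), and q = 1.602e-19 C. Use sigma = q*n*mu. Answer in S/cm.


Step 1: sigma = q * n * mu
Step 2: sigma = 1.602e-19 * 9.81e+16 * 228
Step 3: sigma = 3.583e+00 S/cm

3.583e+00


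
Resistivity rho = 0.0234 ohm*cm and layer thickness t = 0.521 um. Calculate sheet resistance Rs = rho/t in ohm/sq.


Step 1: Convert thickness to cm: t = 0.521 um = 5.2100e-05 cm
Step 2: Rs = rho / t = 0.0234 / 5.2100e-05
Step 3: Rs = 449.1 ohm/sq

449.1


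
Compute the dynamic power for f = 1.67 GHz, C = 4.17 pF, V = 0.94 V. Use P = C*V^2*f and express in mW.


Step 1: V^2 = 0.94^2 = 0.8836 V^2
Step 2: P = C*V^2*f = 4.17e-12 F * 0.8836 * 1.67e9 Hz
Step 3: P = 6.15330204e-03 W
Step 4: P = 6.153 mW

6.153


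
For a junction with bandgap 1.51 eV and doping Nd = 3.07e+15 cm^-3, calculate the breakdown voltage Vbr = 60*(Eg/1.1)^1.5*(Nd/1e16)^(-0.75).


Step 1: Eg/1.1 = 1.51/1.1 = 1.372727
Step 2: (Eg/1.1)^1.5 = 1.372727^1.5 = 1.608334
Step 3: (Nd/1e16)^(-0.75) = (0.307)^(-0.75) = 2.424634
Step 4: Vbr = 60 * 1.608334 * 2.424634 = 234.0 V

234.0


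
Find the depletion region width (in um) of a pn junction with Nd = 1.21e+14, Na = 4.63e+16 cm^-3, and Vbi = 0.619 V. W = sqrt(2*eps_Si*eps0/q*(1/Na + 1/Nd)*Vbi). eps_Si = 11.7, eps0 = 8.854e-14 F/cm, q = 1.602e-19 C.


Step 1: 1/Na + 1/Nd = 1/4.63e+16 + 1/1.21e+14 = 8.28606e-15
Step 2: 2*eps*eps0/q = 2*11.7*8.854e-14/1.602e-19 = 1.293281e+07
Step 3: W^2 = 1.293281e+07 * 8.28606e-15 * 0.619 = 6.63333e-08
Step 4: W = sqrt(6.63333e-08) = 2.576e-04 cm = 2.576 um

2.576


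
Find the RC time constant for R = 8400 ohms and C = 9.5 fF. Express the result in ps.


Step 1: tau = R * C
Step 2: tau = 8400 * 9.5 fF = 8400 * 9.5e-15 F
Step 3: tau = 7.98e-11 s = 79.8 ps

79.8


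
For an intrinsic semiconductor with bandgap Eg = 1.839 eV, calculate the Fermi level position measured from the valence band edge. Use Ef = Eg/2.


Step 1: For an intrinsic semiconductor, the Fermi level sits at midgap.
Step 2: Ef = Eg / 2 = 1.839 / 2 = 0.9195 eV

0.9195


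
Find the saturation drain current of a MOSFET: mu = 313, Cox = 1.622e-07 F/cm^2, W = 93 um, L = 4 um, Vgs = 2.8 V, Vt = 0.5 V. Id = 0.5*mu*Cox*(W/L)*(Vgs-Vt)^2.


Step 1: Overdrive voltage Vov = Vgs - Vt = 2.8 - 0.5 = 2.3 V
Step 2: W/L = 93/4 = 23.25
Step 3: Id = 0.5 * 313 * 1.622e-07 * 23.25 * 2.3^2
Step 4: Id = 3.12e-03 A

3.12e-03


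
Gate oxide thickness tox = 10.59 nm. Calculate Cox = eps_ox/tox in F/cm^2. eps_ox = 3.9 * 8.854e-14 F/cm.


Step 1: eps_ox = 3.9 * 8.854e-14 = 3.45306e-13 F/cm
Step 2: tox in cm = 10.59 nm * 1e-7 = 1.0590e-06 cm
Step 3: Cox = 3.45306e-13 / 1.0590e-06 = 3.26e-07 F/cm^2

3.26e-07


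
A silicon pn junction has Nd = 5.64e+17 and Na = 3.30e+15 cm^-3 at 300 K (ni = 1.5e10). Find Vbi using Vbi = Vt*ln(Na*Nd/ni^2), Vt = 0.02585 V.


Step 1: Compute Na*Nd/ni^2 = 3.30e+15 * 5.64e+17 / (1.5e10)^2 = 8.2720e+12
Step 2: ln(8.2720e+12) = 29.7439
Step 3: Vbi = 0.02585 * 29.7439 = 0.769 V

0.769


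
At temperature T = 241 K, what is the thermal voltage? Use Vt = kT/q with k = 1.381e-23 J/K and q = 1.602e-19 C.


Step 1: kT = 1.381e-23 * 241 = 3.32821e-21 J
Step 2: Vt = kT/q = 3.32821e-21 / 1.602e-19
Step 3: Vt = 0.02078 V

0.02078


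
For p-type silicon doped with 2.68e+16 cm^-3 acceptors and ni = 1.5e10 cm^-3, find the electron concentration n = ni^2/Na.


Step 1: Majority hole concentration p ≈ Na = 2.68e+16 cm^-3
Step 2: n = ni^2 / Na = (1.5e10)^2 / 2.68e+16
Step 3: n = 8.40e+03 cm^-3

8.40e+03


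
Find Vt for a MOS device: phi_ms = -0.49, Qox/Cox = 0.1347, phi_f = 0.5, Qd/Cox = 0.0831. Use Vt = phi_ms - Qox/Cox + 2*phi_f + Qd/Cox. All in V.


Step 1: Vt = phi_ms - Qox/Cox + 2*phi_f + Qd/Cox
Step 2: Vt = -0.49 - 0.1347 + 2*0.5 + 0.0831
Step 3: Vt = -0.49 - 0.1347 + 1.0 + 0.0831
Step 4: Vt = 0.4584 V

0.4584


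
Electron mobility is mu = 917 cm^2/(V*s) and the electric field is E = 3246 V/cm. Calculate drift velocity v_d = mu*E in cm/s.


Step 1: v_d = mu * E
Step 2: v_d = 917 * 3246 = 2976582
Step 3: v_d = 2.98e+06 cm/s

2.98e+06


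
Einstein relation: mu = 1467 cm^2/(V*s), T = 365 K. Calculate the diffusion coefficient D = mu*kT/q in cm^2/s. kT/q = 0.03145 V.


Step 1: D = mu * (kT/q)
Step 2: D = 1467 * 0.03145
Step 3: D = 46.14 cm^2/s

46.14


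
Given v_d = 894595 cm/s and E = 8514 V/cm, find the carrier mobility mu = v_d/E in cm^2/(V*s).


Step 1: mu = v_d / E
Step 2: mu = 894595 / 8514
Step 3: mu = 105.07 cm^2/(V*s)

105.07


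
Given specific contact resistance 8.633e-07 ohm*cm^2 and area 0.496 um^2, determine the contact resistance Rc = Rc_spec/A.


Step 1: Convert area to cm^2: 0.496 um^2 = 4.9600e-09 cm^2
Step 2: Rc = Rc_spec / A = 8.633e-07 / 4.9600e-09
Step 3: Rc = 1.74e+02 ohms

1.74e+02


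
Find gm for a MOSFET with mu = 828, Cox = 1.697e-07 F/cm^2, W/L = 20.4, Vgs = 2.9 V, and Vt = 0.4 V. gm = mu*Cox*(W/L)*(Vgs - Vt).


Step 1: Vov = Vgs - Vt = 2.9 - 0.4 = 2.5 V
Step 2: gm = mu * Cox * (W/L) * Vov
Step 3: gm = 828 * 1.697e-07 * 20.4 * 2.5 = 7.17e-03 S

7.17e-03


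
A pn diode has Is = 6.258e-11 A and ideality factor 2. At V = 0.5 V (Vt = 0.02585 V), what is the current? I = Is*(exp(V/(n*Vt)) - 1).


Step 1: V/(n*Vt) = 0.5/(2*0.02585) = 9.6712
Step 2: exp(9.6712) = 1.5854e+04
Step 3: I = 6.258e-11 * (1.5854e+04 - 1) = 9.92e-07 A

9.92e-07


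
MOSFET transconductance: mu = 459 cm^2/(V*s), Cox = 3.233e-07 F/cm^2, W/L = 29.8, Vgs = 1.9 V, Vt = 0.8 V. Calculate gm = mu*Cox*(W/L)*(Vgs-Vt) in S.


Step 1: Vov = Vgs - Vt = 1.9 - 0.8 = 1.1 V
Step 2: gm = mu * Cox * (W/L) * Vov
Step 3: gm = 459 * 3.233e-07 * 29.8 * 1.1 = 4.86e-03 S

4.86e-03


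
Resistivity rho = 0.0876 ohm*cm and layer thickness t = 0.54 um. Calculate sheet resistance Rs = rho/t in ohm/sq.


Step 1: Convert thickness to cm: t = 0.54 um = 5.4000e-05 cm
Step 2: Rs = rho / t = 0.0876 / 5.4000e-05
Step 3: Rs = 1622.2 ohm/sq

1622.2


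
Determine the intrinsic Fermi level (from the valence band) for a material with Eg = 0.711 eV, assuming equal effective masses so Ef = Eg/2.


Step 1: For an intrinsic semiconductor, the Fermi level sits at midgap.
Step 2: Ef = Eg / 2 = 0.711 / 2 = 0.3555 eV

0.3555


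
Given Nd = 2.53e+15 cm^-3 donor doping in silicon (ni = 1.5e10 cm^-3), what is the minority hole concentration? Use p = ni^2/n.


Step 1: Since Nd >> ni, n ≈ Nd = 2.53e+15 cm^-3
Step 2: p = ni^2 / n = (1.5e10)^2 / 2.53e+15
Step 3: p = 2.25e20 / 2.53e+15 = 8.89e+04 cm^-3

8.89e+04


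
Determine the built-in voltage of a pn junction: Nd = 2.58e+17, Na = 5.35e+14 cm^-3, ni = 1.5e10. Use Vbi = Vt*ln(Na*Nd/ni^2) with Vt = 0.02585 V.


Step 1: Compute Na*Nd/ni^2 = 5.35e+14 * 2.58e+17 / (1.5e10)^2 = 6.1347e+11
Step 2: ln(6.1347e+11) = 27.1424
Step 3: Vbi = 0.02585 * 27.1424 = 0.702 V

0.702


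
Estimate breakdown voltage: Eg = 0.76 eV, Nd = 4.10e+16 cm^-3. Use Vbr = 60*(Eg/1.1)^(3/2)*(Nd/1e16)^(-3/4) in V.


Step 1: Eg/1.1 = 0.76/1.1 = 0.690909
Step 2: (Eg/1.1)^1.5 = 0.690909^1.5 = 0.574290
Step 3: (Nd/1e16)^(-0.75) = (4.1)^(-0.75) = 0.347066
Step 4: Vbr = 60 * 0.574290 * 0.347066 = 12.0 V

12.0


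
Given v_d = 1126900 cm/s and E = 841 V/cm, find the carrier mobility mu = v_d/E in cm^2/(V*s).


Step 1: mu = v_d / E
Step 2: mu = 1126900 / 841
Step 3: mu = 1339.95 cm^2/(V*s)

1339.95


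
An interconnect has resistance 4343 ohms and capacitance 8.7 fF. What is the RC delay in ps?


Step 1: tau = R * C
Step 2: tau = 4343 * 8.7 fF = 4343 * 8.7e-15 F
Step 3: tau = 3.77841e-11 s = 37.7841 ps

37.7841


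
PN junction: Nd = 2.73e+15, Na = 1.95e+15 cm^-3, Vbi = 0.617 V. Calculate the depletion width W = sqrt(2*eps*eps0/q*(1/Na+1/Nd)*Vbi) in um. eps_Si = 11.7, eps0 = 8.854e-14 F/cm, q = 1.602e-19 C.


Step 1: 1/Na + 1/Nd = 1/1.95e+15 + 1/2.73e+15 = 8.79121e-16
Step 2: 2*eps*eps0/q = 2*11.7*8.854e-14/1.602e-19 = 1.293281e+07
Step 3: W^2 = 1.293281e+07 * 8.79121e-16 * 0.617 = 7.01498e-09
Step 4: W = sqrt(7.01498e-09) = 8.376e-05 cm = 0.8376 um

0.8376


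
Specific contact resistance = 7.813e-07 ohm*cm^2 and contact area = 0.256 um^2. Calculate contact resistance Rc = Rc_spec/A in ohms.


Step 1: Convert area to cm^2: 0.256 um^2 = 2.5600e-09 cm^2
Step 2: Rc = Rc_spec / A = 7.813e-07 / 2.5600e-09
Step 3: Rc = 3.05e+02 ohms

3.05e+02


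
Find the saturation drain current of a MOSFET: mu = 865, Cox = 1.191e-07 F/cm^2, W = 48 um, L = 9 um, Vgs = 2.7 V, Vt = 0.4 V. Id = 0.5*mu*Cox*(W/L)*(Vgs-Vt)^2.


Step 1: Overdrive voltage Vov = Vgs - Vt = 2.7 - 0.4 = 2.3 V
Step 2: W/L = 48/9 = 5.33333
Step 3: Id = 0.5 * 865 * 1.191e-07 * 5.33333 * 2.3^2
Step 4: Id = 1.45e-03 A

1.45e-03


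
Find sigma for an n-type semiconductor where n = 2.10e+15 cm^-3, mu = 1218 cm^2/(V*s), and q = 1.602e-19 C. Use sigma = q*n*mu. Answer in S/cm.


Step 1: sigma = q * n * mu
Step 2: sigma = 1.602e-19 * 2.10e+15 * 1218
Step 3: sigma = 4.098e-01 S/cm

4.098e-01


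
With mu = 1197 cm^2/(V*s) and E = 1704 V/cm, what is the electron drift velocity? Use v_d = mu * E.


Step 1: v_d = mu * E
Step 2: v_d = 1197 * 1704 = 2039688
Step 3: v_d = 2.04e+06 cm/s

2.04e+06


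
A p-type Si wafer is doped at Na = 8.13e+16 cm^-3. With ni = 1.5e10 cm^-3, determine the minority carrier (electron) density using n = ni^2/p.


Step 1: Majority hole concentration p ≈ Na = 8.13e+16 cm^-3
Step 2: n = ni^2 / Na = (1.5e10)^2 / 8.13e+16
Step 3: n = 2.77e+03 cm^-3

2.77e+03


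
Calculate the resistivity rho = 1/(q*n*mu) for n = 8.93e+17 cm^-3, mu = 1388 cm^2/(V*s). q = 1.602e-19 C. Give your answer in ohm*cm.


Step 1: sigma = q * n * mu = 1.602e-19 * 8.93e+17 * 1388 = 1.98565e+02 S/cm
Step 2: rho = 1 / sigma = 1 / 1.98565e+02 = 0.005036 ohm*cm

0.005036


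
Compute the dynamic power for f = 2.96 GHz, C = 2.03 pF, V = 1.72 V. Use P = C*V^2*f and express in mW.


Step 1: V^2 = 1.72^2 = 2.9584 V^2
Step 2: P = C*V^2*f = 2.03e-12 F * 2.9584 * 2.96e9 Hz
Step 3: P = 1.777643392e-02 W
Step 4: P = 17.776 mW

17.776


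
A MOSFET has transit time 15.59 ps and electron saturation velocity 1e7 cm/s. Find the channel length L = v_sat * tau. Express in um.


Step 1: tau in seconds = 15.59 ps * 1e-12 = 1.5590e-11 s
Step 2: L = v_sat * tau = 1e7 * 1.5590e-11 = 1.5590e-04 cm
Step 3: L in um = 1.5590e-04 * 1e4 = 1.559 um

1.559


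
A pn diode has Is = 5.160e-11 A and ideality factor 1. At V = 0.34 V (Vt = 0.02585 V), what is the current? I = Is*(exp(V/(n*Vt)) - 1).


Step 1: V/(n*Vt) = 0.34/(1*0.02585) = 13.1528
Step 2: exp(13.1528) = 5.1545e+05
Step 3: I = 5.160e-11 * (5.1545e+05 - 1) = 2.66e-05 A

2.66e-05


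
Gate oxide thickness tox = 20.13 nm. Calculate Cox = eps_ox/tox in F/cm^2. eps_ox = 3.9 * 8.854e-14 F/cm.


Step 1: eps_ox = 3.9 * 8.854e-14 = 3.45306e-13 F/cm
Step 2: tox in cm = 20.13 nm * 1e-7 = 2.0130e-06 cm
Step 3: Cox = 3.45306e-13 / 2.0130e-06 = 1.72e-07 F/cm^2

1.72e-07


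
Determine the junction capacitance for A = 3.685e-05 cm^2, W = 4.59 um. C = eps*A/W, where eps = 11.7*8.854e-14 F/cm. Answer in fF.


Step 1: eps_Si = 11.7 * 8.854e-14 = 1.035918e-12 F/cm
Step 2: W in cm = 4.59 * 1e-4 = 4.59e-04 cm
Step 3: C = 1.035918e-12 * 3.685e-05 / 4.59e-04 = 8.316684e-14 F
Step 4: C = 83.17 fF

83.17


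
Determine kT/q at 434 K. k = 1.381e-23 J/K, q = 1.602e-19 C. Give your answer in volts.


Step 1: kT = 1.381e-23 * 434 = 5.99354e-21 J
Step 2: Vt = kT/q = 5.99354e-21 / 1.602e-19
Step 3: Vt = 0.03741 V

0.03741


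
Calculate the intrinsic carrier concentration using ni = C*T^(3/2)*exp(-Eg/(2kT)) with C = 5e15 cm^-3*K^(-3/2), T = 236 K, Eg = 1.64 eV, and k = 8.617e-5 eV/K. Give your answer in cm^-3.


Step 1: Compute kT = 8.617e-5 * 236 = 0.02033612 eV
Step 2: Exponent = -Eg/(2kT) = -1.64/(2*0.02033612) = -40.32234
Step 3: T^(3/2) = 236^1.5 = 3625.50
Step 4: ni = 5e15 * 3625.50 * exp(-40.32234) = 5.58e+01 cm^-3

5.58e+01


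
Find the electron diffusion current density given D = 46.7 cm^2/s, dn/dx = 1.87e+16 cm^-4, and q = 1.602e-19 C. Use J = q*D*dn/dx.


Step 1: J = q * D * (dn/dx)
Step 2: J = 1.602e-19 * 46.7 * 1.87e+16
Step 3: J = 1.40e-01 A/cm^2

1.40e-01


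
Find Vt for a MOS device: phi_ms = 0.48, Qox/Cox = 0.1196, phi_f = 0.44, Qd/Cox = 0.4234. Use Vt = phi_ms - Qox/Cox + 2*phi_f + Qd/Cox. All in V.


Step 1: Vt = phi_ms - Qox/Cox + 2*phi_f + Qd/Cox
Step 2: Vt = 0.48 - 0.1196 + 2*0.44 + 0.4234
Step 3: Vt = 0.48 - 0.1196 + 0.88 + 0.4234
Step 4: Vt = 1.6638 V

1.6638


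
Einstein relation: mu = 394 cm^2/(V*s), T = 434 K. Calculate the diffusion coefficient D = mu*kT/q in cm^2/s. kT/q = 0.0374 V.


Step 1: D = mu * (kT/q)
Step 2: D = 394 * 0.0374
Step 3: D = 14.74 cm^2/s

14.74


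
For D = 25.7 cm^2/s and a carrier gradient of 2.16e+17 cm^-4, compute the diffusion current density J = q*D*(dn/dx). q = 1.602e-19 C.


Step 1: J = q * D * (dn/dx)
Step 2: J = 1.602e-19 * 25.7 * 2.16e+17
Step 3: J = 8.89e-01 A/cm^2

8.89e-01


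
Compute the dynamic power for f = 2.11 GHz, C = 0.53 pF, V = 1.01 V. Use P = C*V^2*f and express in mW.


Step 1: V^2 = 1.01^2 = 1.0201 V^2
Step 2: P = C*V^2*f = 0.53e-12 F * 1.0201 * 2.11e9 Hz
Step 3: P = 1.14077783e-03 W
Step 4: P = 1.141 mW

1.141


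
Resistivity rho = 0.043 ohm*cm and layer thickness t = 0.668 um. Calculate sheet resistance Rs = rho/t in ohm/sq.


Step 1: Convert thickness to cm: t = 0.668 um = 6.6800e-05 cm
Step 2: Rs = rho / t = 0.043 / 6.6800e-05
Step 3: Rs = 643.7 ohm/sq

643.7


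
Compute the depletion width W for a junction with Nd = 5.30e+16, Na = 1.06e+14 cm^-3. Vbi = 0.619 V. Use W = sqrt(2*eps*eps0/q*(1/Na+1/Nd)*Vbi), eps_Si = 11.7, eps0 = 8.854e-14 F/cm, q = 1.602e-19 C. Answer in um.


Step 1: 1/Na + 1/Nd = 1/1.06e+14 + 1/5.30e+16 = 9.45283e-15
Step 2: 2*eps*eps0/q = 2*11.7*8.854e-14/1.602e-19 = 1.293281e+07
Step 3: W^2 = 1.293281e+07 * 9.45283e-15 * 0.619 = 7.56738e-08
Step 4: W = sqrt(7.56738e-08) = 2.751e-04 cm = 2.751 um

2.751


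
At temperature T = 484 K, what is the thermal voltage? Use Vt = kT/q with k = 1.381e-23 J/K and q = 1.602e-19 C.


Step 1: kT = 1.381e-23 * 484 = 6.68404e-21 J
Step 2: Vt = kT/q = 6.68404e-21 / 1.602e-19
Step 3: Vt = 0.04172 V

0.04172


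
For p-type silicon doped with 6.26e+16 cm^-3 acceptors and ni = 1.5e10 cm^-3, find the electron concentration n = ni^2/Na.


Step 1: Majority hole concentration p ≈ Na = 6.26e+16 cm^-3
Step 2: n = ni^2 / Na = (1.5e10)^2 / 6.26e+16
Step 3: n = 3.59e+03 cm^-3

3.59e+03


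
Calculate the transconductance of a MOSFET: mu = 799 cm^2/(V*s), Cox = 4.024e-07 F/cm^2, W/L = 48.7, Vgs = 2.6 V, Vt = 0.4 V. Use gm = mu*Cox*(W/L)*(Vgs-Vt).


Step 1: Vov = Vgs - Vt = 2.6 - 0.4 = 2.2 V
Step 2: gm = mu * Cox * (W/L) * Vov
Step 3: gm = 799 * 4.024e-07 * 48.7 * 2.2 = 3.44e-02 S

3.44e-02


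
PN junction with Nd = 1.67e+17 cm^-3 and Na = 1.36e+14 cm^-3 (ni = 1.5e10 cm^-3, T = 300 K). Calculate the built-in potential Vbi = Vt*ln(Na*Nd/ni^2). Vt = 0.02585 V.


Step 1: Compute Na*Nd/ni^2 = 1.36e+14 * 1.67e+17 / (1.5e10)^2 = 1.0094e+11
Step 2: ln(1.0094e+11) = 25.3378
Step 3: Vbi = 0.02585 * 25.3378 = 0.655 V

0.655


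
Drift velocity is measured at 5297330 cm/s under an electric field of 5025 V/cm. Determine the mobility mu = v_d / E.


Step 1: mu = v_d / E
Step 2: mu = 5297330 / 5025
Step 3: mu = 1054.2 cm^2/(V*s)

1054.2


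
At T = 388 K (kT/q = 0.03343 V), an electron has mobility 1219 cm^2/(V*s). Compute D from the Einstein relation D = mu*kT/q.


Step 1: D = mu * (kT/q)
Step 2: D = 1219 * 0.03343
Step 3: D = 40.75 cm^2/s

40.75


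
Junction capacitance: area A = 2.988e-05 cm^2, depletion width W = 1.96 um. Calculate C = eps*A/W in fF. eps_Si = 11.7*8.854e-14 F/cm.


Step 1: eps_Si = 11.7 * 8.854e-14 = 1.035918e-12 F/cm
Step 2: W in cm = 1.96 * 1e-4 = 1.96e-04 cm
Step 3: C = 1.035918e-12 * 2.988e-05 / 1.96e-04 = 1.579246e-13 F
Step 4: C = 157.92 fF

157.92


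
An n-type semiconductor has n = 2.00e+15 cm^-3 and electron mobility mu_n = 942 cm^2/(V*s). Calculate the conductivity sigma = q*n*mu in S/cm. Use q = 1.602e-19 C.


Step 1: sigma = q * n * mu
Step 2: sigma = 1.602e-19 * 2.00e+15 * 942
Step 3: sigma = 3.018e-01 S/cm

3.018e-01


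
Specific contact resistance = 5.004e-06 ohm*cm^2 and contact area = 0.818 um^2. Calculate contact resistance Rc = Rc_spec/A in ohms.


Step 1: Convert area to cm^2: 0.818 um^2 = 8.1800e-09 cm^2
Step 2: Rc = Rc_spec / A = 5.004e-06 / 8.1800e-09
Step 3: Rc = 6.12e+02 ohms

6.12e+02


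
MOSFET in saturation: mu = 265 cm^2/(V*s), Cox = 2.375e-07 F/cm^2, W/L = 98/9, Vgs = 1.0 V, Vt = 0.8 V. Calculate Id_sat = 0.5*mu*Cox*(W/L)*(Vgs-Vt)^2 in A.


Step 1: Overdrive voltage Vov = Vgs - Vt = 1.0 - 0.8 = 0.2 V
Step 2: W/L = 98/9 = 10.8889
Step 3: Id = 0.5 * 265 * 2.375e-07 * 10.8889 * 0.2^2
Step 4: Id = 1.37e-05 A

1.37e-05


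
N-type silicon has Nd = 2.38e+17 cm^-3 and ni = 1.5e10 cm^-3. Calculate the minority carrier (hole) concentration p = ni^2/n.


Step 1: Since Nd >> ni, n ≈ Nd = 2.38e+17 cm^-3
Step 2: p = ni^2 / n = (1.5e10)^2 / 2.38e+17
Step 3: p = 2.25e20 / 2.38e+17 = 9.45e+02 cm^-3

9.45e+02


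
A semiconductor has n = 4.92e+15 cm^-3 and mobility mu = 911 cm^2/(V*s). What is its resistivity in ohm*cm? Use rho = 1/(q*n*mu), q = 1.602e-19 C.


Step 1: sigma = q * n * mu = 1.602e-19 * 4.92e+15 * 911 = 7.18036e-01 S/cm
Step 2: rho = 1 / sigma = 1 / 7.18036e-01 = 1.393 ohm*cm

1.393


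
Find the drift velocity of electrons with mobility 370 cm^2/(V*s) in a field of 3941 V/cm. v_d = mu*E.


Step 1: v_d = mu * E
Step 2: v_d = 370 * 3941 = 1458170
Step 3: v_d = 1.46e+06 cm/s

1.46e+06


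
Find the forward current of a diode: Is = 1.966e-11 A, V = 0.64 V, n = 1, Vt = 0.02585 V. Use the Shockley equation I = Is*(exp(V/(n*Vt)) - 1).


Step 1: V/(n*Vt) = 0.64/(1*0.02585) = 24.7582
Step 2: exp(24.7582) = 5.6539e+10
Step 3: I = 1.966e-11 * (5.6539e+10 - 1) = 1.11e+00 A

1.11e+00


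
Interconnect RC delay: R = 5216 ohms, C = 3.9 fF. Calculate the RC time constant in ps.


Step 1: tau = R * C
Step 2: tau = 5216 * 3.9 fF = 5216 * 3.9e-15 F
Step 3: tau = 2.03424e-11 s = 20.3424 ps

20.3424


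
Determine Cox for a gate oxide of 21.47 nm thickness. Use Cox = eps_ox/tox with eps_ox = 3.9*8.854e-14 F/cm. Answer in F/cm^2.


Step 1: eps_ox = 3.9 * 8.854e-14 = 3.45306e-13 F/cm
Step 2: tox in cm = 21.47 nm * 1e-7 = 2.1470e-06 cm
Step 3: Cox = 3.45306e-13 / 2.1470e-06 = 1.61e-07 F/cm^2

1.61e-07


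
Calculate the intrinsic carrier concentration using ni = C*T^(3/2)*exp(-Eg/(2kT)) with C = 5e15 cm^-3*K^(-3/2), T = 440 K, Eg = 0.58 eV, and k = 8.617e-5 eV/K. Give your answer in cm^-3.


Step 1: Compute kT = 8.617e-5 * 440 = 0.0379148 eV
Step 2: Exponent = -Eg/(2kT) = -0.58/(2*0.0379148) = -7.64873
Step 3: T^(3/2) = 440^1.5 = 9229.52
Step 4: ni = 5e15 * 9229.52 * exp(-7.64873) = 2.20e+16 cm^-3

2.20e+16


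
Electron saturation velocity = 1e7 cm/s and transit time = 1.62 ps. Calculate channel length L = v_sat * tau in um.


Step 1: tau in seconds = 1.62 ps * 1e-12 = 1.6200e-12 s
Step 2: L = v_sat * tau = 1e7 * 1.6200e-12 = 1.6200e-05 cm
Step 3: L in um = 1.6200e-05 * 1e4 = 0.162 um

0.162


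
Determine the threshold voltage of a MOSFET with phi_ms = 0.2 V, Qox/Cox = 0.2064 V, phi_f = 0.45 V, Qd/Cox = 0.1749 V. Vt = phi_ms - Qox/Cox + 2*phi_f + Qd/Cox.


Step 1: Vt = phi_ms - Qox/Cox + 2*phi_f + Qd/Cox
Step 2: Vt = 0.2 - 0.2064 + 2*0.45 + 0.1749
Step 3: Vt = 0.2 - 0.2064 + 0.9 + 0.1749
Step 4: Vt = 1.0685 V

1.0685


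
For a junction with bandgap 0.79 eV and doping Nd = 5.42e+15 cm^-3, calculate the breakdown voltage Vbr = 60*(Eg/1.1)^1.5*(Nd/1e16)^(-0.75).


Step 1: Eg/1.1 = 0.79/1.1 = 0.718182
Step 2: (Eg/1.1)^1.5 = 0.718182^1.5 = 0.608628
Step 3: (Nd/1e16)^(-0.75) = (0.542)^(-0.75) = 1.583072
Step 4: Vbr = 60 * 0.608628 * 1.583072 = 57.8 V

57.8


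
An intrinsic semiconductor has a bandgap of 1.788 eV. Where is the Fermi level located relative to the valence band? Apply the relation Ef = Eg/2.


Step 1: For an intrinsic semiconductor, the Fermi level sits at midgap.
Step 2: Ef = Eg / 2 = 1.788 / 2 = 0.894 eV

0.894


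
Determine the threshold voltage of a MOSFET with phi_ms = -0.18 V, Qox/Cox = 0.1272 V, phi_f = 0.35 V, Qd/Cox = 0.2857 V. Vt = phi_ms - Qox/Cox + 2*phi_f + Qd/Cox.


Step 1: Vt = phi_ms - Qox/Cox + 2*phi_f + Qd/Cox
Step 2: Vt = -0.18 - 0.1272 + 2*0.35 + 0.2857
Step 3: Vt = -0.18 - 0.1272 + 0.7 + 0.2857
Step 4: Vt = 0.6785 V

0.6785


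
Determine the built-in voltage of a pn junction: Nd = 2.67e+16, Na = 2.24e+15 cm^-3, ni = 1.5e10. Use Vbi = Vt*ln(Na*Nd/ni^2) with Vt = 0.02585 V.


Step 1: Compute Na*Nd/ni^2 = 2.24e+15 * 2.67e+16 / (1.5e10)^2 = 2.6581e+11
Step 2: ln(2.6581e+11) = 26.3060
Step 3: Vbi = 0.02585 * 26.3060 = 0.68 V

0.68


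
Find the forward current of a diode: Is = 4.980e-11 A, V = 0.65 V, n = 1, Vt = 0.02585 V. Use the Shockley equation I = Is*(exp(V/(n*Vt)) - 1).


Step 1: V/(n*Vt) = 0.65/(1*0.02585) = 25.1451
Step 2: exp(25.1451) = 8.3249e+10
Step 3: I = 4.980e-11 * (8.3249e+10 - 1) = 4.15e+00 A

4.15e+00


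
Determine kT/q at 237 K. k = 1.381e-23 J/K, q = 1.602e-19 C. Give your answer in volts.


Step 1: kT = 1.381e-23 * 237 = 3.27297e-21 J
Step 2: Vt = kT/q = 3.27297e-21 / 1.602e-19
Step 3: Vt = 0.02043 V

0.02043


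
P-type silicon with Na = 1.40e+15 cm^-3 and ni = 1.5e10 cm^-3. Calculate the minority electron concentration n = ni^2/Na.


Step 1: Majority hole concentration p ≈ Na = 1.40e+15 cm^-3
Step 2: n = ni^2 / Na = (1.5e10)^2 / 1.40e+15
Step 3: n = 1.61e+05 cm^-3

1.61e+05


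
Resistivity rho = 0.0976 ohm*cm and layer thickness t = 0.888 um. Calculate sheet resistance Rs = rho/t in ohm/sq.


Step 1: Convert thickness to cm: t = 0.888 um = 8.8800e-05 cm
Step 2: Rs = rho / t = 0.0976 / 8.8800e-05
Step 3: Rs = 1099.1 ohm/sq

1099.1


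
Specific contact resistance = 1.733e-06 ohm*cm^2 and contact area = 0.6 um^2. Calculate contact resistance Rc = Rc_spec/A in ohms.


Step 1: Convert area to cm^2: 0.6 um^2 = 6.0000e-09 cm^2
Step 2: Rc = Rc_spec / A = 1.733e-06 / 6.0000e-09
Step 3: Rc = 2.89e+02 ohms

2.89e+02


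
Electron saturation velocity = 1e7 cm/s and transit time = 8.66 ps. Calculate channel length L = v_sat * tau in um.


Step 1: tau in seconds = 8.66 ps * 1e-12 = 8.6600e-12 s
Step 2: L = v_sat * tau = 1e7 * 8.6600e-12 = 8.6600e-05 cm
Step 3: L in um = 8.6600e-05 * 1e4 = 0.866 um

0.866


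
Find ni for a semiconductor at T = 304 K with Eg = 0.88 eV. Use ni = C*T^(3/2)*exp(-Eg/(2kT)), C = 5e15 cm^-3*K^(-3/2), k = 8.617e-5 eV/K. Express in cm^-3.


Step 1: Compute kT = 8.617e-5 * 304 = 0.02619568 eV
Step 2: Exponent = -Eg/(2kT) = -0.88/(2*0.02619568) = -16.79666
Step 3: T^(3/2) = 304^1.5 = 5300.42
Step 4: ni = 5e15 * 5300.42 * exp(-16.79666) = 1.34e+12 cm^-3

1.34e+12


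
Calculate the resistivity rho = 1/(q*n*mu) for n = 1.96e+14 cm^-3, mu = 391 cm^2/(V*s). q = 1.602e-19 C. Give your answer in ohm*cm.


Step 1: sigma = q * n * mu = 1.602e-19 * 1.96e+14 * 391 = 1.22771e-02 S/cm
Step 2: rho = 1 / sigma = 1 / 1.22771e-02 = 81.45 ohm*cm

81.45


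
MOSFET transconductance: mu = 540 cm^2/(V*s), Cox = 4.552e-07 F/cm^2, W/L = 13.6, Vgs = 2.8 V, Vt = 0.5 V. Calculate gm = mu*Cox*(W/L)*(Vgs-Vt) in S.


Step 1: Vov = Vgs - Vt = 2.8 - 0.5 = 2.3 V
Step 2: gm = mu * Cox * (W/L) * Vov
Step 3: gm = 540 * 4.552e-07 * 13.6 * 2.3 = 7.69e-03 S

7.69e-03


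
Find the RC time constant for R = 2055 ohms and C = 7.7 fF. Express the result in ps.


Step 1: tau = R * C
Step 2: tau = 2055 * 7.7 fF = 2055 * 7.7e-15 F
Step 3: tau = 1.58235e-11 s = 15.8235 ps

15.8235


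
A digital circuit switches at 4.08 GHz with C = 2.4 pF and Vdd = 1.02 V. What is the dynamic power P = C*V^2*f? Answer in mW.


Step 1: V^2 = 1.02^2 = 1.0404 V^2
Step 2: P = C*V^2*f = 2.4e-12 F * 1.0404 * 4.08e9 Hz
Step 3: P = 1.01875968e-02 W
Step 4: P = 10.188 mW

10.188


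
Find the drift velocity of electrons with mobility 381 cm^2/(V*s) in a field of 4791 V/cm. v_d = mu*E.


Step 1: v_d = mu * E
Step 2: v_d = 381 * 4791 = 1825371
Step 3: v_d = 1.83e+06 cm/s

1.83e+06


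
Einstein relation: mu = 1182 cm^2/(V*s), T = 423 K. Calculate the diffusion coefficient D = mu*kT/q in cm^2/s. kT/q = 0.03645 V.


Step 1: D = mu * (kT/q)
Step 2: D = 1182 * 0.03645
Step 3: D = 43.08 cm^2/s

43.08


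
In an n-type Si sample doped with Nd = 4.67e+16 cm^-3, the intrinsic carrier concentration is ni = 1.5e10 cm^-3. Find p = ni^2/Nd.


Step 1: Since Nd >> ni, n ≈ Nd = 4.67e+16 cm^-3
Step 2: p = ni^2 / n = (1.5e10)^2 / 4.67e+16
Step 3: p = 2.25e20 / 4.67e+16 = 4.82e+03 cm^-3

4.82e+03


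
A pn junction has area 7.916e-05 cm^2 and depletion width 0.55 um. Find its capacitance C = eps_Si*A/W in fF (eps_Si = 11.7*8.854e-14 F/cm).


Step 1: eps_Si = 11.7 * 8.854e-14 = 1.035918e-12 F/cm
Step 2: W in cm = 0.55 * 1e-4 = 5.50e-05 cm
Step 3: C = 1.035918e-12 * 7.916e-05 / 5.50e-05 = 1.490969e-12 F
Step 4: C = 1490.97 fF

1490.97


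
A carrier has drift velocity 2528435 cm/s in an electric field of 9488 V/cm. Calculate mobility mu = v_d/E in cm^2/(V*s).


Step 1: mu = v_d / E
Step 2: mu = 2528435 / 9488
Step 3: mu = 266.49 cm^2/(V*s)

266.49


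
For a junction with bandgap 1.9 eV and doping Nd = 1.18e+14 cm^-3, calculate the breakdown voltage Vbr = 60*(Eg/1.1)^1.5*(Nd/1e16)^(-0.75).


Step 1: Eg/1.1 = 1.9/1.1 = 1.727273
Step 2: (Eg/1.1)^1.5 = 1.727273^1.5 = 2.270082
Step 3: (Nd/1e16)^(-0.75) = (0.0118)^(-0.75) = 27.931129
Step 4: Vbr = 60 * 2.270082 * 27.931129 = 3804.4 V

3804.4


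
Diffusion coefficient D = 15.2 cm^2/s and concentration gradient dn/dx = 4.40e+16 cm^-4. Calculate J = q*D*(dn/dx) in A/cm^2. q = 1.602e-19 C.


Step 1: J = q * D * (dn/dx)
Step 2: J = 1.602e-19 * 15.2 * 4.40e+16
Step 3: J = 1.07e-01 A/cm^2

1.07e-01


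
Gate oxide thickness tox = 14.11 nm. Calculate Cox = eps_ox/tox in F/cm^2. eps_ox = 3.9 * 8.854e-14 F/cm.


Step 1: eps_ox = 3.9 * 8.854e-14 = 3.45306e-13 F/cm
Step 2: tox in cm = 14.11 nm * 1e-7 = 1.4110e-06 cm
Step 3: Cox = 3.45306e-13 / 1.4110e-06 = 2.45e-07 F/cm^2

2.45e-07


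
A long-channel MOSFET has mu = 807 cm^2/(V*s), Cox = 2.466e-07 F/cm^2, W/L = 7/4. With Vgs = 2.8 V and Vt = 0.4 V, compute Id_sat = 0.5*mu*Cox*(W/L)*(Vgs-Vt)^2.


Step 1: Overdrive voltage Vov = Vgs - Vt = 2.8 - 0.4 = 2.4 V
Step 2: W/L = 7/4 = 1.75
Step 3: Id = 0.5 * 807 * 2.466e-07 * 1.75 * 2.4^2
Step 4: Id = 1.00e-03 A

1.00e-03


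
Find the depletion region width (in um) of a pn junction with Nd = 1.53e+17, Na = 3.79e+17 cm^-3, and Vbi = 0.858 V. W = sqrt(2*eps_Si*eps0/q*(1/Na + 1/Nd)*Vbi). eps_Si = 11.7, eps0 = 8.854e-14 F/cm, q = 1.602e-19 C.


Step 1: 1/Na + 1/Nd = 1/3.79e+17 + 1/1.53e+17 = 9.17447e-18
Step 2: 2*eps*eps0/q = 2*11.7*8.854e-14/1.602e-19 = 1.293281e+07
Step 3: W^2 = 1.293281e+07 * 9.17447e-18 * 0.858 = 1.01803e-10
Step 4: W = sqrt(1.01803e-10) = 1.009e-05 cm = 0.1009 um

0.1009


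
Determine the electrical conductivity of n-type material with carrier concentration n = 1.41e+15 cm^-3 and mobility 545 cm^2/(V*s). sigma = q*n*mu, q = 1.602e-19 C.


Step 1: sigma = q * n * mu
Step 2: sigma = 1.602e-19 * 1.41e+15 * 545
Step 3: sigma = 1.231e-01 S/cm

1.231e-01


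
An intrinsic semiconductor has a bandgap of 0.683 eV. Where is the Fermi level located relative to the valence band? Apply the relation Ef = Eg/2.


Step 1: For an intrinsic semiconductor, the Fermi level sits at midgap.
Step 2: Ef = Eg / 2 = 0.683 / 2 = 0.3415 eV

0.3415


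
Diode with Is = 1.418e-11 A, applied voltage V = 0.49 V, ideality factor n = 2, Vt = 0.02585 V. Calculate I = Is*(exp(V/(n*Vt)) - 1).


Step 1: V/(n*Vt) = 0.49/(2*0.02585) = 9.4778
Step 2: exp(9.4778) = 1.3066e+04
Step 3: I = 1.418e-11 * (1.3066e+04 - 1) = 1.85e-07 A

1.85e-07


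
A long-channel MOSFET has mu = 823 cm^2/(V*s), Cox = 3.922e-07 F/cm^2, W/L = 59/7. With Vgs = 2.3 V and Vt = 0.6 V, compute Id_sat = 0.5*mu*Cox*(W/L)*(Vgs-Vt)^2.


Step 1: Overdrive voltage Vov = Vgs - Vt = 2.3 - 0.6 = 1.7 V
Step 2: W/L = 59/7 = 8.42857
Step 3: Id = 0.5 * 823 * 3.922e-07 * 8.42857 * 1.7^2
Step 4: Id = 3.93e-03 A

3.93e-03


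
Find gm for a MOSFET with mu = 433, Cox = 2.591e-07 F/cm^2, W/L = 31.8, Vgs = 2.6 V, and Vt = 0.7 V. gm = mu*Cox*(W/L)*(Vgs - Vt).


Step 1: Vov = Vgs - Vt = 2.6 - 0.7 = 1.9 V
Step 2: gm = mu * Cox * (W/L) * Vov
Step 3: gm = 433 * 2.591e-07 * 31.8 * 1.9 = 6.78e-03 S

6.78e-03


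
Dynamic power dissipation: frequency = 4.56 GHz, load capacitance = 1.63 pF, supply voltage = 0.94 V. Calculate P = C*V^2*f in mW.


Step 1: V^2 = 0.94^2 = 0.8836 V^2
Step 2: P = C*V^2*f = 1.63e-12 F * 0.8836 * 4.56e9 Hz
Step 3: P = 6.56762208e-03 W
Step 4: P = 6.568 mW

6.568


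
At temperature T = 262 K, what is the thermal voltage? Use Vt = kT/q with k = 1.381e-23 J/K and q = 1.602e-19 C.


Step 1: kT = 1.381e-23 * 262 = 3.61822e-21 J
Step 2: Vt = kT/q = 3.61822e-21 / 1.602e-19
Step 3: Vt = 0.02259 V

0.02259


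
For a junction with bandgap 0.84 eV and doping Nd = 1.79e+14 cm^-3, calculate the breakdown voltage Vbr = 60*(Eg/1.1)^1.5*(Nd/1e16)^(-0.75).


Step 1: Eg/1.1 = 0.84/1.1 = 0.763636
Step 2: (Eg/1.1)^1.5 = 0.763636^1.5 = 0.667313
Step 3: (Nd/1e16)^(-0.75) = (0.0179)^(-0.75) = 20.434322
Step 4: Vbr = 60 * 0.667313 * 20.434322 = 818.2 V

818.2


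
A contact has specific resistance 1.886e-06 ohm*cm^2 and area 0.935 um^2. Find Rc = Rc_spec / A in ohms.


Step 1: Convert area to cm^2: 0.935 um^2 = 9.3500e-09 cm^2
Step 2: Rc = Rc_spec / A = 1.886e-06 / 9.3500e-09
Step 3: Rc = 2.02e+02 ohms

2.02e+02


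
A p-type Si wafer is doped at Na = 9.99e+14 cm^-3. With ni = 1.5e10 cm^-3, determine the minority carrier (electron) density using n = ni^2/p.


Step 1: Majority hole concentration p ≈ Na = 9.99e+14 cm^-3
Step 2: n = ni^2 / Na = (1.5e10)^2 / 9.99e+14
Step 3: n = 2.25e+05 cm^-3

2.25e+05


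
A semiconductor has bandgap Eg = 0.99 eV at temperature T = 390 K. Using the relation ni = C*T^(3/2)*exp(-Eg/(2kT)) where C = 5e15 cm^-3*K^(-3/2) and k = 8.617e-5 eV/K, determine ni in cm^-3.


Step 1: Compute kT = 8.617e-5 * 390 = 0.0336063 eV
Step 2: Exponent = -Eg/(2kT) = -0.99/(2*0.0336063) = -14.72938
Step 3: T^(3/2) = 390^1.5 = 7701.88
Step 4: ni = 5e15 * 7701.88 * exp(-14.72938) = 1.54e+13 cm^-3

1.54e+13


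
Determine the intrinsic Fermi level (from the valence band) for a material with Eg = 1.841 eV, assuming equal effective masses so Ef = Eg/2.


Step 1: For an intrinsic semiconductor, the Fermi level sits at midgap.
Step 2: Ef = Eg / 2 = 1.841 / 2 = 0.9205 eV

0.9205


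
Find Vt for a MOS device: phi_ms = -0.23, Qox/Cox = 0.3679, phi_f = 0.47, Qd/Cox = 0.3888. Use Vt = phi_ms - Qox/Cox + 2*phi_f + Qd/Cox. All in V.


Step 1: Vt = phi_ms - Qox/Cox + 2*phi_f + Qd/Cox
Step 2: Vt = -0.23 - 0.3679 + 2*0.47 + 0.3888
Step 3: Vt = -0.23 - 0.3679 + 0.94 + 0.3888
Step 4: Vt = 0.7309 V

0.7309


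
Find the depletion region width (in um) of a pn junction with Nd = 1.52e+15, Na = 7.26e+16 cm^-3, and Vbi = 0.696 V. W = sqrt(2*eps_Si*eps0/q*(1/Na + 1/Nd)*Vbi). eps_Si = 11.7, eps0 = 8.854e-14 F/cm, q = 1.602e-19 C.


Step 1: 1/Na + 1/Nd = 1/7.26e+16 + 1/1.52e+15 = 6.71669e-16
Step 2: 2*eps*eps0/q = 2*11.7*8.854e-14/1.602e-19 = 1.293281e+07
Step 3: W^2 = 1.293281e+07 * 6.71669e-16 * 0.696 = 6.04585e-09
Step 4: W = sqrt(6.04585e-09) = 7.776e-05 cm = 0.7776 um

0.7776


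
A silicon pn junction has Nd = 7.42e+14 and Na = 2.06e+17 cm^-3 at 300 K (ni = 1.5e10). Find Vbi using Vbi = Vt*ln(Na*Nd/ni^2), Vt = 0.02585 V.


Step 1: Compute Na*Nd/ni^2 = 2.06e+17 * 7.42e+14 / (1.5e10)^2 = 6.7934e+11
Step 2: ln(6.7934e+11) = 27.2444
Step 3: Vbi = 0.02585 * 27.2444 = 0.704 V

0.704


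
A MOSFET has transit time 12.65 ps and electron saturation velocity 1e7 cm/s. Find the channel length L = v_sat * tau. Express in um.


Step 1: tau in seconds = 12.65 ps * 1e-12 = 1.2650e-11 s
Step 2: L = v_sat * tau = 1e7 * 1.2650e-11 = 1.2650e-04 cm
Step 3: L in um = 1.2650e-04 * 1e4 = 1.265 um

1.265


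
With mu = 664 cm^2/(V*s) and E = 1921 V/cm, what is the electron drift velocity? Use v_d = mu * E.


Step 1: v_d = mu * E
Step 2: v_d = 664 * 1921 = 1275544
Step 3: v_d = 1.28e+06 cm/s

1.28e+06


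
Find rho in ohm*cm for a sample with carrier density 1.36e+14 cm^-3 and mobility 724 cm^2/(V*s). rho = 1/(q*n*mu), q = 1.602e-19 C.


Step 1: sigma = q * n * mu = 1.602e-19 * 1.36e+14 * 724 = 1.57739e-02 S/cm
Step 2: rho = 1 / sigma = 1 / 1.57739e-02 = 63.4 ohm*cm

63.4


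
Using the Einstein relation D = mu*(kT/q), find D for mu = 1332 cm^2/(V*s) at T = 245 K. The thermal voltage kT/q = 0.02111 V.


Step 1: D = mu * (kT/q)
Step 2: D = 1332 * 0.02111
Step 3: D = 28.12 cm^2/s

28.12


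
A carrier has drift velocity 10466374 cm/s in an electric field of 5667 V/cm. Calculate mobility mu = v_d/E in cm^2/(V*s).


Step 1: mu = v_d / E
Step 2: mu = 10466374 / 5667
Step 3: mu = 1846.9 cm^2/(V*s)

1846.9


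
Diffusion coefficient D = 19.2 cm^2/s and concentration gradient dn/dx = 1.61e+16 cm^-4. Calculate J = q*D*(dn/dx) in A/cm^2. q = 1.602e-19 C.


Step 1: J = q * D * (dn/dx)
Step 2: J = 1.602e-19 * 19.2 * 1.61e+16
Step 3: J = 4.95e-02 A/cm^2

4.95e-02


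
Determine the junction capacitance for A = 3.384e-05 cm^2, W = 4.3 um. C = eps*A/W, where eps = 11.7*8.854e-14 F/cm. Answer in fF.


Step 1: eps_Si = 11.7 * 8.854e-14 = 1.035918e-12 F/cm
Step 2: W in cm = 4.3 * 1e-4 = 4.30e-04 cm
Step 3: C = 1.035918e-12 * 3.384e-05 / 4.30e-04 = 8.152434e-14 F
Step 4: C = 81.52 fF

81.52


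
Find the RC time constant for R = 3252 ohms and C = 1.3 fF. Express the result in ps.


Step 1: tau = R * C
Step 2: tau = 3252 * 1.3 fF = 3252 * 1.3e-15 F
Step 3: tau = 4.2276e-12 s = 4.2276 ps

4.2276


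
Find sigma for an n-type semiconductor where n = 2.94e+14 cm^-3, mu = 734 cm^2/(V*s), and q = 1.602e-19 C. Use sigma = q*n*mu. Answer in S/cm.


Step 1: sigma = q * n * mu
Step 2: sigma = 1.602e-19 * 2.94e+14 * 734
Step 3: sigma = 3.457e-02 S/cm

3.457e-02


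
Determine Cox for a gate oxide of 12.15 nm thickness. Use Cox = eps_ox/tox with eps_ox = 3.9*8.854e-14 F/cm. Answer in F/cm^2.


Step 1: eps_ox = 3.9 * 8.854e-14 = 3.45306e-13 F/cm
Step 2: tox in cm = 12.15 nm * 1e-7 = 1.2150e-06 cm
Step 3: Cox = 3.45306e-13 / 1.2150e-06 = 2.84e-07 F/cm^2

2.84e-07


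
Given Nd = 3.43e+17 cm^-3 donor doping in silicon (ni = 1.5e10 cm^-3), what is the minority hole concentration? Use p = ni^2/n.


Step 1: Since Nd >> ni, n ≈ Nd = 3.43e+17 cm^-3
Step 2: p = ni^2 / n = (1.5e10)^2 / 3.43e+17
Step 3: p = 2.25e20 / 3.43e+17 = 6.56e+02 cm^-3

6.56e+02


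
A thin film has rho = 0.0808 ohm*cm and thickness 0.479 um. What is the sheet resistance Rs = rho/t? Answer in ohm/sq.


Step 1: Convert thickness to cm: t = 0.479 um = 4.7900e-05 cm
Step 2: Rs = rho / t = 0.0808 / 4.7900e-05
Step 3: Rs = 1686.8 ohm/sq

1686.8


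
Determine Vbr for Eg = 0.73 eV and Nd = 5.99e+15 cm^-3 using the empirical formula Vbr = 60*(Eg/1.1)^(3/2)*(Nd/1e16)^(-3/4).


Step 1: Eg/1.1 = 0.73/1.1 = 0.663636
Step 2: (Eg/1.1)^1.5 = 0.663636^1.5 = 0.540623
Step 3: (Nd/1e16)^(-0.75) = (0.599)^(-0.75) = 1.468689
Step 4: Vbr = 60 * 0.540623 * 1.468689 = 47.6 V

47.6


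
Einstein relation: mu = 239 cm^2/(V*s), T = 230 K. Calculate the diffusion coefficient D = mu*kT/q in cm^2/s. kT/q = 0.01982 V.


Step 1: D = mu * (kT/q)
Step 2: D = 239 * 0.01982
Step 3: D = 4.74 cm^2/s

4.74


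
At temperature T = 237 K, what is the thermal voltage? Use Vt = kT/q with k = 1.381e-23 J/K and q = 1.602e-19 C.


Step 1: kT = 1.381e-23 * 237 = 3.27297e-21 J
Step 2: Vt = kT/q = 3.27297e-21 / 1.602e-19
Step 3: Vt = 0.02043 V

0.02043


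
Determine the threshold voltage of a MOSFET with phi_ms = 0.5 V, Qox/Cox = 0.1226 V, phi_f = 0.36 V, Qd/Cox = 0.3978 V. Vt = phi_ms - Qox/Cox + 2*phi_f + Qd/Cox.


Step 1: Vt = phi_ms - Qox/Cox + 2*phi_f + Qd/Cox
Step 2: Vt = 0.5 - 0.1226 + 2*0.36 + 0.3978
Step 3: Vt = 0.5 - 0.1226 + 0.72 + 0.3978
Step 4: Vt = 1.4952 V

1.4952


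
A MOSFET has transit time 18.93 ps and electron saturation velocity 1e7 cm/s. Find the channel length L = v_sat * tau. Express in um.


Step 1: tau in seconds = 18.93 ps * 1e-12 = 1.8930e-11 s
Step 2: L = v_sat * tau = 1e7 * 1.8930e-11 = 1.8930e-04 cm
Step 3: L in um = 1.8930e-04 * 1e4 = 1.893 um

1.893


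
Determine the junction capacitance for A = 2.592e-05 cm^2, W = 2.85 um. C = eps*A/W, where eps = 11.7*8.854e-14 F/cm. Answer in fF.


Step 1: eps_Si = 11.7 * 8.854e-14 = 1.035918e-12 F/cm
Step 2: W in cm = 2.85 * 1e-4 = 2.85e-04 cm
Step 3: C = 1.035918e-12 * 2.592e-05 / 2.85e-04 = 9.421402e-14 F
Step 4: C = 94.21 fF

94.21
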